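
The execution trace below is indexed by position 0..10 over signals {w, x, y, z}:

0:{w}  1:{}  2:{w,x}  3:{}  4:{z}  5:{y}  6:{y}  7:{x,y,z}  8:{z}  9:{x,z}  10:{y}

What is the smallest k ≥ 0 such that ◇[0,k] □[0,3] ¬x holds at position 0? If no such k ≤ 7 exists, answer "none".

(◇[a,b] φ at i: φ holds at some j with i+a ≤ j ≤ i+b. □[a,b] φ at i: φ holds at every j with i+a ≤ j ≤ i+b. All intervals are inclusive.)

3

Scan j = 0,1,… for □[0,3] ¬x:
  j=0: fails
  j=1: fails
  j=2: fails
  j=3: holds
First hit at j=3, so smallest k = 3-0 = 3.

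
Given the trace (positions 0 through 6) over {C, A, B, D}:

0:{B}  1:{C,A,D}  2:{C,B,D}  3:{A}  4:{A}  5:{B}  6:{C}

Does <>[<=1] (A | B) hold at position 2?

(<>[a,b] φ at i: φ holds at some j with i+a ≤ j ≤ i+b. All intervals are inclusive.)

Yes

Check (A | B) at each j in [2,3]:
  j=2: true
  j=3: true
Found at j=2 → formula holds.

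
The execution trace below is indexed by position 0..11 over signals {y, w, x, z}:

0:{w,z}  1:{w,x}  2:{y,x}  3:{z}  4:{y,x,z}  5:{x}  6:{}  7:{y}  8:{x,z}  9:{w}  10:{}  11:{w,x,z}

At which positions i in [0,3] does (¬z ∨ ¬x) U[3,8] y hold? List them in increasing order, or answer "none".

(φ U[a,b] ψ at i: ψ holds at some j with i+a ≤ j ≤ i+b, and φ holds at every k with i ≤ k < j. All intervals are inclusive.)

0, 1

Evaluate at each i in [0,3]:
  i=0: ✓ (rhs at j=4; lhs holds on [0,3])
  i=1: ✓ (rhs at j=4; lhs holds on [1,3])
  i=2: ✗ (lhs fails at k=4 before rhs at j=7)
  i=3: ✗ (lhs fails at k=4 before rhs at j=7)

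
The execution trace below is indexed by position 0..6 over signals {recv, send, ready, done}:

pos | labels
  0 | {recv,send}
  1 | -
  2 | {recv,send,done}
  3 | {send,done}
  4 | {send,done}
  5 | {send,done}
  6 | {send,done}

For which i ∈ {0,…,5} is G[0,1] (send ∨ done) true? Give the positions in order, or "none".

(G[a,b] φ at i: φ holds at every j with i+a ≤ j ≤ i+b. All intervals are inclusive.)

Evaluate at each i in [0,5]:
  i=0: ✗ (fails at j=1)
  i=1: ✗ (fails at j=1)
  i=2: ✓ (all of [2,3])
  i=3: ✓ (all of [3,4])
  i=4: ✓ (all of [4,5])
  i=5: ✓ (all of [5,6])

2, 3, 4, 5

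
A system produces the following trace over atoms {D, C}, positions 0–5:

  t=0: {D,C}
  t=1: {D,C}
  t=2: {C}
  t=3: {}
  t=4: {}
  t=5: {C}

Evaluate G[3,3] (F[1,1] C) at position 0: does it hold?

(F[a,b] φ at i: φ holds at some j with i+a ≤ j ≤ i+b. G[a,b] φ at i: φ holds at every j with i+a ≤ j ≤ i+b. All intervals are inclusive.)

Check F[1,1] C at every j in [3,3]:
  j=3: fails (none in [4,4])
Fails at j=3 → formula fails.

Does not hold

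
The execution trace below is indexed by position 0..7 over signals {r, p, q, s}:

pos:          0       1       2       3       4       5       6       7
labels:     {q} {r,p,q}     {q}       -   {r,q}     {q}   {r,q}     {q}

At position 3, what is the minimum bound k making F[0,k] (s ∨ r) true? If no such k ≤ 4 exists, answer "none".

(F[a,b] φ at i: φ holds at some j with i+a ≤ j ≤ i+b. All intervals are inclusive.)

Scan j = 3,4,… for (s ∨ r):
  j=3: fails
  j=4: holds
First hit at j=4, so smallest k = 4-3 = 1.

1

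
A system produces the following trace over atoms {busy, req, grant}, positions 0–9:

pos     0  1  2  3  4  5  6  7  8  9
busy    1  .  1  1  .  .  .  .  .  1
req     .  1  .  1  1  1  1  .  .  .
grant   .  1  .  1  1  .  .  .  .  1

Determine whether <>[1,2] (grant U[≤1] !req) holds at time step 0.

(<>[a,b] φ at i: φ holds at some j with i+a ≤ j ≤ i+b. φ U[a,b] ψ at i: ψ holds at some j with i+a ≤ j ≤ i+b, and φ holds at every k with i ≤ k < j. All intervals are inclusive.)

Yes

Check (grant U[≤1] !req) at each j in [1,2]:
  j=1: holds
  j=2: holds
Found at j=1 → formula holds.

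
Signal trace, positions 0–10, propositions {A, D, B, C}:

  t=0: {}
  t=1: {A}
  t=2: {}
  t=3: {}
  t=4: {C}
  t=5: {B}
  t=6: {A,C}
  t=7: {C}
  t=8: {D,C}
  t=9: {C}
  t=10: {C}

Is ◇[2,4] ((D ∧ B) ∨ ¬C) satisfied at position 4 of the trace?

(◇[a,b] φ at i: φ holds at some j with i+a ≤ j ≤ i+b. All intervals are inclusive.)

Check ((D ∧ B) ∨ ¬C) at each j in [6,8]:
  j=6: false
  j=7: false
  j=8: false
No position in the window satisfies it → formula fails.

False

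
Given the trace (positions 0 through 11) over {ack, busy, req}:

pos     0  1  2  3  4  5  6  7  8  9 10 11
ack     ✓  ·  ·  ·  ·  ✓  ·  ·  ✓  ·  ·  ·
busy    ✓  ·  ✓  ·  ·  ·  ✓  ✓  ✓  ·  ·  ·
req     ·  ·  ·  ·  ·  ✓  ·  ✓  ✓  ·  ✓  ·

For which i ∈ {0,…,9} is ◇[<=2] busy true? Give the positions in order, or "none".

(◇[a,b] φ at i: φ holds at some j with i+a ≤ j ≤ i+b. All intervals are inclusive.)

Evaluate at each i in [0,9]:
  i=0: ✓ (witness j=0)
  i=1: ✓ (witness j=2)
  i=2: ✓ (witness j=2)
  i=3: ✗ (none in [3,5])
  i=4: ✓ (witness j=6)
  i=5: ✓ (witness j=6)
  i=6: ✓ (witness j=6)
  i=7: ✓ (witness j=7)
  i=8: ✓ (witness j=8)
  i=9: ✗ (none in [9,11])

0, 1, 2, 4, 5, 6, 7, 8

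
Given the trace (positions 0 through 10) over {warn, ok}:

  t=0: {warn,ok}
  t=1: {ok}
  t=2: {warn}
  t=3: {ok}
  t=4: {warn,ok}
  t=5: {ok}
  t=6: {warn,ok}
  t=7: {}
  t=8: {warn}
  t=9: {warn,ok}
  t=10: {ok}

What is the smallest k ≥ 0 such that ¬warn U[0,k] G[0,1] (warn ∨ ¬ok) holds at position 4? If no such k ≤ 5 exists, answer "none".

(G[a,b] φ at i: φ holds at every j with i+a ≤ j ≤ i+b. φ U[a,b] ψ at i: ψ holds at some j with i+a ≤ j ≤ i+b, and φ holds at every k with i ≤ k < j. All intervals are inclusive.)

none

Need earliest j ≥ 4 with G[0,1] (warn ∨ ¬ok), and ¬warn at every k in [4,j-1].
  j=4: rhs fails.
  j=5: rhs fails.
  j=6: rhs holds but lhs fails at k=4.
  j=7: rhs holds but lhs fails at k=4.
  j=8: rhs holds but lhs fails at k=4.
  j=9: rhs fails.
No witness within the range → none.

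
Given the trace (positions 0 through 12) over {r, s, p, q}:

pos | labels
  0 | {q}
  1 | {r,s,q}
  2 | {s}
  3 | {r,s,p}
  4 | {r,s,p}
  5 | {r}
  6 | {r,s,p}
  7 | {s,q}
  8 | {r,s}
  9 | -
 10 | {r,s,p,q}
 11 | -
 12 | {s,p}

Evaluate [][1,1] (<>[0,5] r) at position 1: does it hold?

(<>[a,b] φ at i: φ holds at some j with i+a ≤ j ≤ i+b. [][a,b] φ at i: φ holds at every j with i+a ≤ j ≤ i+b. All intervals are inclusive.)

Check <>[0,5] r at every j in [2,2]:
  j=2: holds (witness at 3)
All positions satisfy it → formula holds.

True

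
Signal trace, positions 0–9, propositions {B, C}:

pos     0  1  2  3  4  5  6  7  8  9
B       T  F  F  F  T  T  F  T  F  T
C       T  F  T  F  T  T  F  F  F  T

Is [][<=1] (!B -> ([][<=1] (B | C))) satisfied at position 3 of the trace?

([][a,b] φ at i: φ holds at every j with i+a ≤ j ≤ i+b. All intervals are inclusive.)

Check (!B -> ([][<=1] (B | C))) at every j in [3,4]:
  j=3: antecedent true; consequent fails at 3 → ✗
  j=4: antecedent false → ✓
Fails at j=3 → formula fails.

Does not hold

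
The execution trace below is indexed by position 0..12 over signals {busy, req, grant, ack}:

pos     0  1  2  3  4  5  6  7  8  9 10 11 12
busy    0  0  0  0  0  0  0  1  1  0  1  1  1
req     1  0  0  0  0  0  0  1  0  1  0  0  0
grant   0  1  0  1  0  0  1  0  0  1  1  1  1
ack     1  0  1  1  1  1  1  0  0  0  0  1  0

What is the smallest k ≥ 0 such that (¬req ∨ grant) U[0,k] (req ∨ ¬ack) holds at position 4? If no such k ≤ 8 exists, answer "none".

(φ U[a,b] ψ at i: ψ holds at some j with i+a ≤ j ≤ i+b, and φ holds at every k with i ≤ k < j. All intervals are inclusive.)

3

Need earliest j ≥ 4 with (req ∨ ¬ack), and (¬req ∨ grant) at every k in [4,j-1].
  j=4: rhs fails.
  j=5: rhs fails.
  j=6: rhs fails.
  j=7: rhs holds; lhs holds on [4,6]. k = 3.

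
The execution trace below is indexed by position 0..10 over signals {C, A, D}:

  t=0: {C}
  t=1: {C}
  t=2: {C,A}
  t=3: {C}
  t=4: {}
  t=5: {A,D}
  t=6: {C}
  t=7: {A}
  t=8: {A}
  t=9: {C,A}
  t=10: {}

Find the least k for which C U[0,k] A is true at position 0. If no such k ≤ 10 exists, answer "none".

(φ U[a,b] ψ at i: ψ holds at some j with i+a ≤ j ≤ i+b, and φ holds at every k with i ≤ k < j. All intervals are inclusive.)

2

Need earliest j ≥ 0 with A, and C at every k in [0,j-1].
  j=0: rhs fails.
  j=1: rhs fails.
  j=2: rhs holds; lhs holds on [0,1]. k = 2.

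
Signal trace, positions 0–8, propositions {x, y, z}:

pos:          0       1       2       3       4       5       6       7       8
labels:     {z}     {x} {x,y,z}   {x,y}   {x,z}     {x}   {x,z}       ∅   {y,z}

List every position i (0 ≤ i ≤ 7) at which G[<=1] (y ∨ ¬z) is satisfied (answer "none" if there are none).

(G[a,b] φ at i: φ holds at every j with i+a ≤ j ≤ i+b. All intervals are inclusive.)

Evaluate at each i in [0,7]:
  i=0: ✗ (fails at j=0)
  i=1: ✓ (all of [1,2])
  i=2: ✓ (all of [2,3])
  i=3: ✗ (fails at j=4)
  i=4: ✗ (fails at j=4)
  i=5: ✗ (fails at j=6)
  i=6: ✗ (fails at j=6)
  i=7: ✓ (all of [7,8])

1, 2, 7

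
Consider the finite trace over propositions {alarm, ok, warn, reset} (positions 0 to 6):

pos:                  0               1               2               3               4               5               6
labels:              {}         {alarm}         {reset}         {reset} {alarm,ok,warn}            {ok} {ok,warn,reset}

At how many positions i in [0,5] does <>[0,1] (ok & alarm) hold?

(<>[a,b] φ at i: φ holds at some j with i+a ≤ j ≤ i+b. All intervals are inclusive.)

Evaluate at each i in [0,5]:
  i=0: ✗ (none in [0,1])
  i=1: ✗ (none in [1,2])
  i=2: ✗ (none in [2,3])
  i=3: ✓ (witness j=4)
  i=4: ✓ (witness j=4)
  i=5: ✗ (none in [5,6])
Positions where it holds: {3, 4} → 2.

2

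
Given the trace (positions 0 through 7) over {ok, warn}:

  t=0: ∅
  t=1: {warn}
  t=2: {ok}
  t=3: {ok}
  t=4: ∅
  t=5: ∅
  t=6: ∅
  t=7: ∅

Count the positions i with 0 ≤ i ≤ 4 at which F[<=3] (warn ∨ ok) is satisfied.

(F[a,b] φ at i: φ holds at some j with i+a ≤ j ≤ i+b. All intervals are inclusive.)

Evaluate at each i in [0,4]:
  i=0: ✓ (witness j=1)
  i=1: ✓ (witness j=1)
  i=2: ✓ (witness j=2)
  i=3: ✓ (witness j=3)
  i=4: ✗ (none in [4,7])
Positions where it holds: {0, 1, 2, 3} → 4.

4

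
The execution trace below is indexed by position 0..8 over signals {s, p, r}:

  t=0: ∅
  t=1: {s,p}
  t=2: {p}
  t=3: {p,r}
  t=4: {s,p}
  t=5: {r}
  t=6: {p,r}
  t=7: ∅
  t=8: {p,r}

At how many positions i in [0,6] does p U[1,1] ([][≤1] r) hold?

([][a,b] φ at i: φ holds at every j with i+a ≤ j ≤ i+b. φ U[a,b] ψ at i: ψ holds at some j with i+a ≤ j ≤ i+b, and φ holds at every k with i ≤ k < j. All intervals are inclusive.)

1

Evaluate at each i in [0,6]:
  i=0: ✗ (no rhs in [1,1])
  i=1: ✗ (no rhs in [2,2])
  i=2: ✗ (no rhs in [3,3])
  i=3: ✗ (no rhs in [4,4])
  i=4: ✓ (rhs at j=5; lhs holds on [4,4])
  i=5: ✗ (no rhs in [6,6])
  i=6: ✗ (no rhs in [7,7])
Positions where it holds: {4} → 1.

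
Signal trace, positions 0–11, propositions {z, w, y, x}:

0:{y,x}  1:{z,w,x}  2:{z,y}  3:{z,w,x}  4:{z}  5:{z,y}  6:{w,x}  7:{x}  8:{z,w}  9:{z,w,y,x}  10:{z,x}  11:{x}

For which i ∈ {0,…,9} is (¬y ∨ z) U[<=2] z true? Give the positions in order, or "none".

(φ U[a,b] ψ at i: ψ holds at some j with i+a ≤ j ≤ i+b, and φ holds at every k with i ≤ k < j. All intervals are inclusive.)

Evaluate at each i in [0,9]:
  i=0: ✗ (lhs fails at k=0 before rhs at j=1)
  i=1: ✓ (rhs at j=1)
  i=2: ✓ (rhs at j=2)
  i=3: ✓ (rhs at j=3)
  i=4: ✓ (rhs at j=4)
  i=5: ✓ (rhs at j=5)
  i=6: ✓ (rhs at j=8; lhs holds on [6,7])
  i=7: ✓ (rhs at j=8; lhs holds on [7,7])
  i=8: ✓ (rhs at j=8)
  i=9: ✓ (rhs at j=9)

1, 2, 3, 4, 5, 6, 7, 8, 9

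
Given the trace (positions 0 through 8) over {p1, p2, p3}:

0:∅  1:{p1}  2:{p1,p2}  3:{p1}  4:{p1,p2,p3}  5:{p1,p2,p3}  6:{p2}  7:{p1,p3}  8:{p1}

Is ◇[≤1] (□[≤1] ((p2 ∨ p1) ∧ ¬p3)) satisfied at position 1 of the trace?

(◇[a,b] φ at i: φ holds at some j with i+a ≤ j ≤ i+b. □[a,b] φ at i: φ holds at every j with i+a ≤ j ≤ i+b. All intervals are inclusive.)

True

Check □[≤1] ((p2 ∨ p1) ∧ ¬p3) at each j in [1,2]:
  j=1: holds on [1,2]
  j=2: holds on [2,3]
Found at j=1 → formula holds.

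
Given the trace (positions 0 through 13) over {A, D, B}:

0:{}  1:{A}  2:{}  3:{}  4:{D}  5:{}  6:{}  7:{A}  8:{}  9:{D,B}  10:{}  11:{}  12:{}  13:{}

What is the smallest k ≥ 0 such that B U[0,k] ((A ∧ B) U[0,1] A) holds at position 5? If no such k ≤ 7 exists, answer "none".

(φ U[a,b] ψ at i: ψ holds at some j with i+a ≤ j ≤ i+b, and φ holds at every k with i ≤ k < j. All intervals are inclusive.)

none

Need earliest j ≥ 5 with ((A ∧ B) U[0,1] A), and B at every k in [5,j-1].
  j=5: rhs fails.
  j=6: rhs fails.
  j=7: rhs holds but lhs fails at k=5.
  j=8: rhs fails.
  j=9: rhs fails.
  j=10: rhs fails.
  j=11: rhs fails.
  j=12: rhs fails.
No witness within the range → none.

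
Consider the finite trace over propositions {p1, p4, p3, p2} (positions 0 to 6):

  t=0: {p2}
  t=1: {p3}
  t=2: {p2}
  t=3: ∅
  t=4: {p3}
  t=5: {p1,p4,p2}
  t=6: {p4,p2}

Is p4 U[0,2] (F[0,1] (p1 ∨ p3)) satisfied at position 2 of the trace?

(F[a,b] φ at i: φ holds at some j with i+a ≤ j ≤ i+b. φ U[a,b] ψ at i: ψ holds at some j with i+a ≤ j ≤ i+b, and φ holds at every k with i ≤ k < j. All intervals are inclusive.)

No

Need some j in [2,4] with F[0,1] (p1 ∨ p3), and p4 at every k in [2,j-1].
  j=2: F[0,1] (p1 ∨ p3) — fails (none in [2,3]).
  j=3: F[0,1] (p1 ∨ p3) holds, but p4 fails at k=2 → not this j.
  j=4: F[0,1] (p1 ∨ p3) holds, but p4 fails at k=2 → not this j.
No j in the window works → until fails.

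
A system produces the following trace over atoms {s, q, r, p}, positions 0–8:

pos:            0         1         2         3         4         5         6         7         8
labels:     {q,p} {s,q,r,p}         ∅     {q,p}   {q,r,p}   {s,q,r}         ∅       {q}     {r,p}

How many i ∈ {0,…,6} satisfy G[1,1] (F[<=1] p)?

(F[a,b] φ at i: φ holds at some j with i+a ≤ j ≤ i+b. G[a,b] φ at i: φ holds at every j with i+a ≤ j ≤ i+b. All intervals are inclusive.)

5

Evaluate at each i in [0,6]:
  i=0: ✓ (all of [1,1])
  i=1: ✓ (all of [2,2])
  i=2: ✓ (all of [3,3])
  i=3: ✓ (all of [4,4])
  i=4: ✗ (fails at j=5)
  i=5: ✗ (fails at j=6)
  i=6: ✓ (all of [7,7])
Positions where it holds: {0, 1, 2, 3, 6} → 5.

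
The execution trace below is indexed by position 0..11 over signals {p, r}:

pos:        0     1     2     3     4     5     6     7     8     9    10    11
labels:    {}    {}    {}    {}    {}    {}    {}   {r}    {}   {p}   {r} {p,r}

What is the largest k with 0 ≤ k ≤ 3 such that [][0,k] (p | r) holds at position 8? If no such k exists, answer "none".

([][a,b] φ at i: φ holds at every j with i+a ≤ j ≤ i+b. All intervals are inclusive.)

none

(p | r) must hold from j=8 onward; find where it first fails.
  j=8: fails → no k works.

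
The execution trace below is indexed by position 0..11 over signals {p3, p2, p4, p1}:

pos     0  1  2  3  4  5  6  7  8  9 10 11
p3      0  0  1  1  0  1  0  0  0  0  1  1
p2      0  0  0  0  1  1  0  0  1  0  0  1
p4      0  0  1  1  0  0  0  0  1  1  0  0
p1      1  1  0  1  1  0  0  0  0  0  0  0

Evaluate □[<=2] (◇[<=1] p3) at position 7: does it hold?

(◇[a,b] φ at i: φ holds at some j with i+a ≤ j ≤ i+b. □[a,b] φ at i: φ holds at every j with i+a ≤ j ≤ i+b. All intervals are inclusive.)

Does not hold

Check ◇[<=1] p3 at every j in [7,9]:
  j=7: fails (none in [7,8])
  j=8: fails (none in [8,9])
  j=9: holds (witness at 10)
Fails at j=7 → formula fails.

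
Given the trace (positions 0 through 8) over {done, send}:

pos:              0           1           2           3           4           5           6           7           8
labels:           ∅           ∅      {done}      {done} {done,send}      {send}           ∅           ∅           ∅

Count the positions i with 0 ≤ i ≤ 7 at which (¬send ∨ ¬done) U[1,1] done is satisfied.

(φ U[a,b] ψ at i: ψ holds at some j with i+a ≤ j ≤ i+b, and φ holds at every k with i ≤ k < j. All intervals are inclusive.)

Evaluate at each i in [0,7]:
  i=0: ✗ (no rhs in [1,1])
  i=1: ✓ (rhs at j=2; lhs holds on [1,1])
  i=2: ✓ (rhs at j=3; lhs holds on [2,2])
  i=3: ✓ (rhs at j=4; lhs holds on [3,3])
  i=4: ✗ (no rhs in [5,5])
  i=5: ✗ (no rhs in [6,6])
  i=6: ✗ (no rhs in [7,7])
  i=7: ✗ (no rhs in [8,8])
Positions where it holds: {1, 2, 3} → 3.

3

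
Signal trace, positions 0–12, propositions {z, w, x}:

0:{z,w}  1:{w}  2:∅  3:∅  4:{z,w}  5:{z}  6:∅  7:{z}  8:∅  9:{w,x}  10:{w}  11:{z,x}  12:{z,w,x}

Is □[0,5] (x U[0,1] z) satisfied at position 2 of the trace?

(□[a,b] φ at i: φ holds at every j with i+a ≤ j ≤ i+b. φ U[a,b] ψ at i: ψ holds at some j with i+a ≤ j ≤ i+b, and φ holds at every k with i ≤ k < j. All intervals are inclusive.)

Does not hold

Check (x U[0,1] z) at every j in [2,7]:
  j=2: fails
  j=3: fails
  j=4: holds
  j=5: holds
  j=6: fails
  j=7: holds
Fails at j=2 → formula fails.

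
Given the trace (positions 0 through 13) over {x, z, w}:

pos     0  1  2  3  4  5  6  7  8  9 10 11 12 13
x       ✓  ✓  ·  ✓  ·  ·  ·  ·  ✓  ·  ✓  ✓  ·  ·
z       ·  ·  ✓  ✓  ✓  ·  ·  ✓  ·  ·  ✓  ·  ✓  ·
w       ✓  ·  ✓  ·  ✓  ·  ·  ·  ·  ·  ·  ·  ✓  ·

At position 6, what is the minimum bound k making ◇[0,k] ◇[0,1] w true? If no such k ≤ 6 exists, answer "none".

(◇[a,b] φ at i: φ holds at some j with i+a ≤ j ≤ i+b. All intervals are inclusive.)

5

Scan j = 6,7,… for ◇[0,1] w:
  j=6: fails
  j=7: fails
  j=8: fails
  j=9: fails
  j=10: fails
  j=11: holds
First hit at j=11, so smallest k = 11-6 = 5.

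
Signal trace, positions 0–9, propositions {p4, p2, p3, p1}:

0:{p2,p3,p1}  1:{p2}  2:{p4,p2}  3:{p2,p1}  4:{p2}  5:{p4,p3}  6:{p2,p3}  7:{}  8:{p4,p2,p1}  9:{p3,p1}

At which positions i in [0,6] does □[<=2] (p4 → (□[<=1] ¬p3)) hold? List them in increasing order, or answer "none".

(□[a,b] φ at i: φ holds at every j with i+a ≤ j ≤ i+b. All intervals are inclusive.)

0, 1, 2

Evaluate at each i in [0,6]:
  i=0: ✓ (all of [0,2])
  i=1: ✓ (all of [1,3])
  i=2: ✓ (all of [2,4])
  i=3: ✗ (fails at j=5)
  i=4: ✗ (fails at j=5)
  i=5: ✗ (fails at j=5)
  i=6: ✗ (fails at j=8)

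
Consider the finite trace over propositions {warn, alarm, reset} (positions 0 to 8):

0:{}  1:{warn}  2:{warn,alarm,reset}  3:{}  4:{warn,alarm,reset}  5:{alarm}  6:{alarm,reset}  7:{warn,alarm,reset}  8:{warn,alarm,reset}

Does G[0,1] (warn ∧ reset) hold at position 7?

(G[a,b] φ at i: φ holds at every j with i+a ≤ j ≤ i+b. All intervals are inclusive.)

Check (warn ∧ reset) at every j in [7,8]:
  j=7: true
  j=8: true
All positions satisfy it → formula holds.

True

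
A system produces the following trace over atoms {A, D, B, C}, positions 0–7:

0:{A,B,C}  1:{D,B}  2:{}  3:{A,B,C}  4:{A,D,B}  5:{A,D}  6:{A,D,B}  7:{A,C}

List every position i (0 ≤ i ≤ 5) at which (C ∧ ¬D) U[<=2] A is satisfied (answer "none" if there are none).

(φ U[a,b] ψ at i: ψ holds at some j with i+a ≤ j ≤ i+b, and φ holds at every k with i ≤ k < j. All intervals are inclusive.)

0, 3, 4, 5

Evaluate at each i in [0,5]:
  i=0: ✓ (rhs at j=0)
  i=1: ✗ (lhs fails at k=1 before rhs at j=3)
  i=2: ✗ (lhs fails at k=2 before rhs at j=3)
  i=3: ✓ (rhs at j=3)
  i=4: ✓ (rhs at j=4)
  i=5: ✓ (rhs at j=5)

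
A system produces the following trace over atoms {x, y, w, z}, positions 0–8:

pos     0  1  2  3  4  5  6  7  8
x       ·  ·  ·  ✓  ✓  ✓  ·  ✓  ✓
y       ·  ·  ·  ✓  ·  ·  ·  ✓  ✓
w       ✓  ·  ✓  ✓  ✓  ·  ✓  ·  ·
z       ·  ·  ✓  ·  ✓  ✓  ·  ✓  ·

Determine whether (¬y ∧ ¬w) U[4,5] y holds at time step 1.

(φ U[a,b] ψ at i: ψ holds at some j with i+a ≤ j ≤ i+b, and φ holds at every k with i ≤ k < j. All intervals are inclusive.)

Does not hold

Need some j in [5,6] with y, and (¬y ∧ ¬w) at every k in [1,j-1].
  j=5: y false.
  j=6: y false.
No j in the window works → until fails.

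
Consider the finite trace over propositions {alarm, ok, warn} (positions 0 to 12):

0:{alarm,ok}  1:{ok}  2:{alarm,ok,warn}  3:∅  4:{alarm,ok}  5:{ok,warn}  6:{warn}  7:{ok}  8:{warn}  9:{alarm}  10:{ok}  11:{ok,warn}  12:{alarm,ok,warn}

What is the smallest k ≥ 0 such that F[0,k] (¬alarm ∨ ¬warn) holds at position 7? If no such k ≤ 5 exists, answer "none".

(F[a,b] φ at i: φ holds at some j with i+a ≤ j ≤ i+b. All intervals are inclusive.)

0

Scan j = 7,8,… for (¬alarm ∨ ¬warn):
  j=7: holds
First hit at j=7, so smallest k = 7-7 = 0.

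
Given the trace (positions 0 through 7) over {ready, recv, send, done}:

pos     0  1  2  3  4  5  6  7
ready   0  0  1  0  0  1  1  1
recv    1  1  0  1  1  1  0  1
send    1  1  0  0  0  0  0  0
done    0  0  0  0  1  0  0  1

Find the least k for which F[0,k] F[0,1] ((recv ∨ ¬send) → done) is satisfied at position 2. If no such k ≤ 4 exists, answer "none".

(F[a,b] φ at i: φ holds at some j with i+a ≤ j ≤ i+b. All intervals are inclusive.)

Scan j = 2,3,… for F[0,1] ((recv ∨ ¬send) → done):
  j=2: fails
  j=3: holds
First hit at j=3, so smallest k = 3-2 = 1.

1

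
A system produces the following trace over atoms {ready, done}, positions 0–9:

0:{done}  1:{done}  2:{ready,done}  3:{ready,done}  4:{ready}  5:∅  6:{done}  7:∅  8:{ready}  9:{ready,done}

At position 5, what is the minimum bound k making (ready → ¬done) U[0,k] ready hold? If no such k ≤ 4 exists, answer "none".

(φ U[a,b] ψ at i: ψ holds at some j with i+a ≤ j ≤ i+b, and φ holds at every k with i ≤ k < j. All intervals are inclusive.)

Need earliest j ≥ 5 with ready, and (ready → ¬done) at every k in [5,j-1].
  j=5: rhs fails.
  j=6: rhs fails.
  j=7: rhs fails.
  j=8: rhs holds; lhs holds on [5,7]. k = 3.

3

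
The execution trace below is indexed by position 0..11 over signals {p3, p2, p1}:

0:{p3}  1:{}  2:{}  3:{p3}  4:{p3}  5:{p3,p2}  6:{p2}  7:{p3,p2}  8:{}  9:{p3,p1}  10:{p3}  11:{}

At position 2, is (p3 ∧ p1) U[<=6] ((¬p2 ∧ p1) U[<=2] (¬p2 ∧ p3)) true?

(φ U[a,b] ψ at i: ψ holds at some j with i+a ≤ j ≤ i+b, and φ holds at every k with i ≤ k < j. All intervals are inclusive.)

Does not hold

Need some j in [2,8] with ((¬p2 ∧ p1) U[<=2] (¬p2 ∧ p3)), and (p3 ∧ p1) at every k in [2,j-1].
  j=2: ((¬p2 ∧ p1) U[<=2] (¬p2 ∧ p3)) — fails.
  j=3: ((¬p2 ∧ p1) U[<=2] (¬p2 ∧ p3)) holds, but (p3 ∧ p1) fails at k=2 → not this j.
  j=4: ((¬p2 ∧ p1) U[<=2] (¬p2 ∧ p3)) holds, but (p3 ∧ p1) fails at k=2 → not this j.
  j=5: ((¬p2 ∧ p1) U[<=2] (¬p2 ∧ p3)) — fails.
  j=6: ((¬p2 ∧ p1) U[<=2] (¬p2 ∧ p3)) — fails.
  j=7: ((¬p2 ∧ p1) U[<=2] (¬p2 ∧ p3)) — fails.
  j=8: ((¬p2 ∧ p1) U[<=2] (¬p2 ∧ p3)) — fails.
No j in the window works → until fails.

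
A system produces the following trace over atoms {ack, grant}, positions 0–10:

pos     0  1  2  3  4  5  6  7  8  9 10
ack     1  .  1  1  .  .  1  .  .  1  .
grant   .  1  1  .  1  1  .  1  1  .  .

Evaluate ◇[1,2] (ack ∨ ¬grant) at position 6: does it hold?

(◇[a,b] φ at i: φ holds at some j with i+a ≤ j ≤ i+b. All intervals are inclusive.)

False

Check (ack ∨ ¬grant) at each j in [7,8]:
  j=7: false
  j=8: false
No position in the window satisfies it → formula fails.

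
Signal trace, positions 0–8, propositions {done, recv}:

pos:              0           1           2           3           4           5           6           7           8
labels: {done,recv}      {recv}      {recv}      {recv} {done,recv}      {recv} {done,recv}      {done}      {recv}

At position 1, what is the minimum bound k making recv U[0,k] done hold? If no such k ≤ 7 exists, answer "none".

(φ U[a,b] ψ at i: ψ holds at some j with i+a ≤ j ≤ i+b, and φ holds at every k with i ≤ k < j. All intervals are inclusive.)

Need earliest j ≥ 1 with done, and recv at every k in [1,j-1].
  j=1: rhs fails.
  j=2: rhs fails.
  j=3: rhs fails.
  j=4: rhs holds; lhs holds on [1,3]. k = 3.

3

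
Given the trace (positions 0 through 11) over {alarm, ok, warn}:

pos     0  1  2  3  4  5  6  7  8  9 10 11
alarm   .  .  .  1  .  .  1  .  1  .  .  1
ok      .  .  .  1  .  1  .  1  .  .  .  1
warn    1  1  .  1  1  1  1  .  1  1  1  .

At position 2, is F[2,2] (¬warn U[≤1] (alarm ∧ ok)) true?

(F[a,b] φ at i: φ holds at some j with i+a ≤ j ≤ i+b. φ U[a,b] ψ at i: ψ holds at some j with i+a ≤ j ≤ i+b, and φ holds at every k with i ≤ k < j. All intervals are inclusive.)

Does not hold

Check (¬warn U[≤1] (alarm ∧ ok)) at each j in [4,4]:
  j=4: fails
No position in the window satisfies it → formula fails.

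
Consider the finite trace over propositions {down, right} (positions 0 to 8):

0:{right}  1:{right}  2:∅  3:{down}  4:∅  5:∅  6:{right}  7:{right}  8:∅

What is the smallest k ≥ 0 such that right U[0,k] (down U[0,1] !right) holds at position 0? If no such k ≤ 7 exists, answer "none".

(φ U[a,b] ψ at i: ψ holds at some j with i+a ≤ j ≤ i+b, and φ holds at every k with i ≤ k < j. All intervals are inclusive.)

Need earliest j ≥ 0 with (down U[0,1] !right), and right at every k in [0,j-1].
  j=0: rhs fails.
  j=1: rhs fails.
  j=2: rhs holds; lhs holds on [0,1]. k = 2.

2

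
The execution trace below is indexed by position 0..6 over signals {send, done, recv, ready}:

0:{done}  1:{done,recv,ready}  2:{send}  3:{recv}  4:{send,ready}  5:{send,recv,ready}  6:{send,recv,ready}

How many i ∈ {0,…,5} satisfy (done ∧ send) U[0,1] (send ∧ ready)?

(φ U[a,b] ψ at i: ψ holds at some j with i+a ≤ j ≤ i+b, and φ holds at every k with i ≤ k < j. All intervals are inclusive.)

2

Evaluate at each i in [0,5]:
  i=0: ✗ (no rhs in [0,1])
  i=1: ✗ (no rhs in [1,2])
  i=2: ✗ (no rhs in [2,3])
  i=3: ✗ (lhs fails at k=3 before rhs at j=4)
  i=4: ✓ (rhs at j=4)
  i=5: ✓ (rhs at j=5)
Positions where it holds: {4, 5} → 2.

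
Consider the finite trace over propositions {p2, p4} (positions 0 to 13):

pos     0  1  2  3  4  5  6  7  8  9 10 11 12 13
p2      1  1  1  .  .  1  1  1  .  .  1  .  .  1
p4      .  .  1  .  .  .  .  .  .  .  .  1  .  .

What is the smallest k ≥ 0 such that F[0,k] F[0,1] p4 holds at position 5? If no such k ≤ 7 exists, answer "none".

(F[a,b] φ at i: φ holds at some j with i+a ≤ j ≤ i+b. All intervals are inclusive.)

Scan j = 5,6,… for F[0,1] p4:
  j=5: fails
  j=6: fails
  j=7: fails
  j=8: fails
  j=9: fails
  j=10: holds
First hit at j=10, so smallest k = 10-5 = 5.

5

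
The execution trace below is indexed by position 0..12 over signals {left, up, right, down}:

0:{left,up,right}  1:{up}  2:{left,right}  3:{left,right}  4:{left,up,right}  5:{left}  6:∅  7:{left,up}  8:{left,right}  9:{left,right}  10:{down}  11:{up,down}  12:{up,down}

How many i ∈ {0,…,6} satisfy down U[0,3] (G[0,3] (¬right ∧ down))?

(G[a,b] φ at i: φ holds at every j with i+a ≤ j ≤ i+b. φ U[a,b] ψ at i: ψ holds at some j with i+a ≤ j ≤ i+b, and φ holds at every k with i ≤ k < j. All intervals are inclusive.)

0

Evaluate at each i in [0,6]:
  i=0: ✗ (no rhs in [0,3])
  i=1: ✗ (no rhs in [1,4])
  i=2: ✗ (no rhs in [2,5])
  i=3: ✗ (no rhs in [3,6])
  i=4: ✗ (no rhs in [4,7])
  i=5: ✗ (no rhs in [5,8])
  i=6: ✗ (no rhs in [6,9])
Positions where it holds: {} → 0.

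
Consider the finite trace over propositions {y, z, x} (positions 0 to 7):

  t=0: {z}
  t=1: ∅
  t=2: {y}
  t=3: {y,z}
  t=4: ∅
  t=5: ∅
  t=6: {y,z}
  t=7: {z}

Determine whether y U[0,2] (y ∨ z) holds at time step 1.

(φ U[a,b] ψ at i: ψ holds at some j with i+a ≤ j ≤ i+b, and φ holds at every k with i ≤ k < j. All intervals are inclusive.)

Does not hold

Need some j in [1,3] with (y ∨ z), and y at every k in [1,j-1].
  j=1: (y ∨ z) false.
  j=2: (y ∨ z) holds, but y fails at k=1 → not this j.
  j=3: (y ∨ z) holds, but y fails at k=1 → not this j.
No j in the window works → until fails.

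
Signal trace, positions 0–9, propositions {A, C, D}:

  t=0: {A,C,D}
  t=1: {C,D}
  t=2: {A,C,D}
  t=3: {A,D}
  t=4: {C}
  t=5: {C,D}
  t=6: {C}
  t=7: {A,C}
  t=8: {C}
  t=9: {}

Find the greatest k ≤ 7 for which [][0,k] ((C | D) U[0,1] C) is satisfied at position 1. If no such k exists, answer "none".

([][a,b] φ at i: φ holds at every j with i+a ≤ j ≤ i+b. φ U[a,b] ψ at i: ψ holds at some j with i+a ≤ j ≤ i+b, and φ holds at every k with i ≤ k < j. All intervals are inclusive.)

((C | D) U[0,1] C) must hold from j=1 onward; find where it first fails.
  j=1: holds
  j=2: holds
  j=3: holds
  j=4: holds
  j=5: holds
  j=6: holds
  j=7: holds
  j=8: holds
Holds through j=8; largest k = 7.

7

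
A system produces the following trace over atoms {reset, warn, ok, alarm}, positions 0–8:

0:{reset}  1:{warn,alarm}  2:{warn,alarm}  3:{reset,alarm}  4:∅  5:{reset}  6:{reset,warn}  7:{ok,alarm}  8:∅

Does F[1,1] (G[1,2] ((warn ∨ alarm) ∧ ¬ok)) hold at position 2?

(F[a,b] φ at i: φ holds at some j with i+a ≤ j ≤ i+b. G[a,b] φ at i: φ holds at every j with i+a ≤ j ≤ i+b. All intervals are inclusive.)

Check G[1,2] ((warn ∨ alarm) ∧ ¬ok) at each j in [3,3]:
  j=3: fails at 4
No position in the window satisfies it → formula fails.

False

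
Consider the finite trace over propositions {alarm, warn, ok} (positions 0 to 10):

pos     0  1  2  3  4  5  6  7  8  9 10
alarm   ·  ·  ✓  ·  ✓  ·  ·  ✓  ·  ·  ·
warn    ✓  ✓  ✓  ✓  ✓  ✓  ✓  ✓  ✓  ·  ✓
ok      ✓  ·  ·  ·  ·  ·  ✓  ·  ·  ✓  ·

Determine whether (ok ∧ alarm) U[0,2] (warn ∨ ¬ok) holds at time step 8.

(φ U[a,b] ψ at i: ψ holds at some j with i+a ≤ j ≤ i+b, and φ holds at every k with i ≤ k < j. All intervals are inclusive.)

Need some j in [8,10] with (warn ∨ ¬ok), and (ok ∧ alarm) at every k in [8,j-1].
  j=8: (warn ∨ ¬ok) holds; no prefix to check → satisfied.

True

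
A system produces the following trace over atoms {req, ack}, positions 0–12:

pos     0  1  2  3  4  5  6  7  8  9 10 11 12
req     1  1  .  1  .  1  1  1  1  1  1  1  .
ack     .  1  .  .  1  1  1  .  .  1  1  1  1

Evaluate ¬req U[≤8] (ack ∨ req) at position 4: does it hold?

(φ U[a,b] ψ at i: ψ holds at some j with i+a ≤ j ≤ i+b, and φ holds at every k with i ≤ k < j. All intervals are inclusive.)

Holds

Need some j in [4,12] with (ack ∨ req), and ¬req at every k in [4,j-1].
  j=4: (ack ∨ req) holds; no prefix to check → satisfied.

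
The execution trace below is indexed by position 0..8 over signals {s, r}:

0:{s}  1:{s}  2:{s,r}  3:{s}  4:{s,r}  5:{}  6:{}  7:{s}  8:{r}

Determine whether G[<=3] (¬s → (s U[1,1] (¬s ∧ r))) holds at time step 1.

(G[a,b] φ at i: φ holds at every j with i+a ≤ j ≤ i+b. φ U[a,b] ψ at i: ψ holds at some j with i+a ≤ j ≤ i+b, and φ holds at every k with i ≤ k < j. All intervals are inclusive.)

Check (¬s → (s U[1,1] (¬s ∧ r))) at every j in [1,4]:
  j=1: antecedent false → ✓
  j=2: antecedent false → ✓
  j=3: antecedent false → ✓
  j=4: antecedent false → ✓
All positions satisfy it → formula holds.

Holds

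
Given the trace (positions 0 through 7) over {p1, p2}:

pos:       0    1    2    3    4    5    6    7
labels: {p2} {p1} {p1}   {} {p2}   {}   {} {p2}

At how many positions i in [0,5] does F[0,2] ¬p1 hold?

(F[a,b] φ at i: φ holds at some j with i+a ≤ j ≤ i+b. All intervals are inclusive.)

Evaluate at each i in [0,5]:
  i=0: ✓ (witness j=0)
  i=1: ✓ (witness j=3)
  i=2: ✓ (witness j=3)
  i=3: ✓ (witness j=3)
  i=4: ✓ (witness j=4)
  i=5: ✓ (witness j=5)
Positions where it holds: {0, 1, 2, 3, 4, 5} → 6.

6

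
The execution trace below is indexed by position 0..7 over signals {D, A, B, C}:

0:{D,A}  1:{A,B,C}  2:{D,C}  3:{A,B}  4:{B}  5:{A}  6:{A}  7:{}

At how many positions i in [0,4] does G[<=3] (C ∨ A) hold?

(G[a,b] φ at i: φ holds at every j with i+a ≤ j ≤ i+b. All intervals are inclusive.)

Evaluate at each i in [0,4]:
  i=0: ✓ (all of [0,3])
  i=1: ✗ (fails at j=4)
  i=2: ✗ (fails at j=4)
  i=3: ✗ (fails at j=4)
  i=4: ✗ (fails at j=4)
Positions where it holds: {0} → 1.

1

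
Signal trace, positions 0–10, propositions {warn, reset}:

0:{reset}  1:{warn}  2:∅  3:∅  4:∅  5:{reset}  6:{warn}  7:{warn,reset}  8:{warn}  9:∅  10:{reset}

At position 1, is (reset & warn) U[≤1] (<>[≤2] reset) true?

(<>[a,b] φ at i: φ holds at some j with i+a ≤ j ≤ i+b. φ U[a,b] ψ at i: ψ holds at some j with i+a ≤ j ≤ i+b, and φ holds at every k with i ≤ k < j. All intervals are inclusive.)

Need some j in [1,2] with <>[≤2] reset, and (reset & warn) at every k in [1,j-1].
  j=1: <>[≤2] reset — fails (none in [1,3]).
  j=2: <>[≤2] reset — fails (none in [2,4]).
No j in the window works → until fails.

False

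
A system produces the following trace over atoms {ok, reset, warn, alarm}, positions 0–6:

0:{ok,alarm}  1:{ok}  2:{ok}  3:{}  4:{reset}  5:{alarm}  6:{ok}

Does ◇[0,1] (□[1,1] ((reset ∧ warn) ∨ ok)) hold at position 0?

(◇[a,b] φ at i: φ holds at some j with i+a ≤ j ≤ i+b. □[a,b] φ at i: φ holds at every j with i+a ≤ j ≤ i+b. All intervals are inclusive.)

Check □[1,1] ((reset ∧ warn) ∨ ok) at each j in [0,1]:
  j=0: holds on [1,1]
  j=1: holds on [2,2]
Found at j=0 → formula holds.

Holds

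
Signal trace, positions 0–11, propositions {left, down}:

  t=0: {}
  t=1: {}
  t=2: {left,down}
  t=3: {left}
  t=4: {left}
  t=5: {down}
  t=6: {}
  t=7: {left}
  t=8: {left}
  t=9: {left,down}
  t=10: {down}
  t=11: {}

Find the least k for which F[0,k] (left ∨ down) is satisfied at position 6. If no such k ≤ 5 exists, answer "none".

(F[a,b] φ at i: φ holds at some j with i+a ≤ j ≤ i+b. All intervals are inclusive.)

1

Scan j = 6,7,… for (left ∨ down):
  j=6: fails
  j=7: holds
First hit at j=7, so smallest k = 7-6 = 1.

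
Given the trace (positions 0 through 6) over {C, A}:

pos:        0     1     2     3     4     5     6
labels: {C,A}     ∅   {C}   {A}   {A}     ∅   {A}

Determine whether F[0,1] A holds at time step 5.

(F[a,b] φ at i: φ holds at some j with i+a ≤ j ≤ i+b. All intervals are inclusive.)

Yes

Check A at each j in [5,6]:
  j=5: false
  j=6: true
Found at j=6 → formula holds.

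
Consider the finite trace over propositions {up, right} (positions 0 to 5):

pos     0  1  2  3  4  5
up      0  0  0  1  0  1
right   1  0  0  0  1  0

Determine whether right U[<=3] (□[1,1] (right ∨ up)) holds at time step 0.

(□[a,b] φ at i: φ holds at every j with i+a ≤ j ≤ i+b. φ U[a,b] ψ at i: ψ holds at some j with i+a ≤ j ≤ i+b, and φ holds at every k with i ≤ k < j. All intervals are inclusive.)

Does not hold

Need some j in [0,3] with □[1,1] (right ∨ up), and right at every k in [0,j-1].
  j=0: □[1,1] (right ∨ up) — fails at 1.
  j=1: □[1,1] (right ∨ up) — fails at 2.
  j=2: □[1,1] (right ∨ up) holds, but right fails at k=1 → not this j.
  j=3: □[1,1] (right ∨ up) holds, but right fails at k=1 → not this j.
No j in the window works → until fails.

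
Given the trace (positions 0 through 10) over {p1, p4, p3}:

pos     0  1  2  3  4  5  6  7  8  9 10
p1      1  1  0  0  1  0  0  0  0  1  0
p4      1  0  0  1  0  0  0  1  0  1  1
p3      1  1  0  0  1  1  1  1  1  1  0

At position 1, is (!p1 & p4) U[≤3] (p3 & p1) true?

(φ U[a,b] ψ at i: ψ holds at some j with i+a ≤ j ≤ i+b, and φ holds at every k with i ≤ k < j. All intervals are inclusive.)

Yes

Need some j in [1,4] with (p3 & p1), and (!p1 & p4) at every k in [1,j-1].
  j=1: (p3 & p1) holds; no prefix to check → satisfied.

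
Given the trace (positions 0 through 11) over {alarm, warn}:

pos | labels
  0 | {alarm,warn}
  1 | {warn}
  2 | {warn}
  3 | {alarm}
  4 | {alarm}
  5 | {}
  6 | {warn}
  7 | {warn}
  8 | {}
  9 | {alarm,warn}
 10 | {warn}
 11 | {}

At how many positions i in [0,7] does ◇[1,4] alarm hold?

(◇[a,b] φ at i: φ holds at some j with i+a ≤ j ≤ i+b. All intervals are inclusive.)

7

Evaluate at each i in [0,7]:
  i=0: ✓ (witness j=3)
  i=1: ✓ (witness j=3)
  i=2: ✓ (witness j=3)
  i=3: ✓ (witness j=4)
  i=4: ✗ (none in [5,8])
  i=5: ✓ (witness j=9)
  i=6: ✓ (witness j=9)
  i=7: ✓ (witness j=9)
Positions where it holds: {0, 1, 2, 3, 5, 6, 7} → 7.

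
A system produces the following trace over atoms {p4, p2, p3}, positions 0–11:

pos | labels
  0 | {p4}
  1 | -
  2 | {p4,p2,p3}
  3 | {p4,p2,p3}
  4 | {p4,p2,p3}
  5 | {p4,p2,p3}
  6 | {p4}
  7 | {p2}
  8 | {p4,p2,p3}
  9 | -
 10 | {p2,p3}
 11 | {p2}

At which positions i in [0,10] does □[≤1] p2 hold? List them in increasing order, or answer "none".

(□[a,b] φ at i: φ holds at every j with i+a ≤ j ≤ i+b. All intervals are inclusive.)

Evaluate at each i in [0,10]:
  i=0: ✗ (fails at j=0)
  i=1: ✗ (fails at j=1)
  i=2: ✓ (all of [2,3])
  i=3: ✓ (all of [3,4])
  i=4: ✓ (all of [4,5])
  i=5: ✗ (fails at j=6)
  i=6: ✗ (fails at j=6)
  i=7: ✓ (all of [7,8])
  i=8: ✗ (fails at j=9)
  i=9: ✗ (fails at j=9)
  i=10: ✓ (all of [10,11])

2, 3, 4, 7, 10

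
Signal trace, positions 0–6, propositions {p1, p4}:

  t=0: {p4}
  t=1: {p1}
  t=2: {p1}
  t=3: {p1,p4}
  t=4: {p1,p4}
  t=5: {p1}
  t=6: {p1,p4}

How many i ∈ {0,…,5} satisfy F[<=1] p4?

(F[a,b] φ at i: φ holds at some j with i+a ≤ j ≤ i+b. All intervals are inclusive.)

5

Evaluate at each i in [0,5]:
  i=0: ✓ (witness j=0)
  i=1: ✗ (none in [1,2])
  i=2: ✓ (witness j=3)
  i=3: ✓ (witness j=3)
  i=4: ✓ (witness j=4)
  i=5: ✓ (witness j=6)
Positions where it holds: {0, 2, 3, 4, 5} → 5.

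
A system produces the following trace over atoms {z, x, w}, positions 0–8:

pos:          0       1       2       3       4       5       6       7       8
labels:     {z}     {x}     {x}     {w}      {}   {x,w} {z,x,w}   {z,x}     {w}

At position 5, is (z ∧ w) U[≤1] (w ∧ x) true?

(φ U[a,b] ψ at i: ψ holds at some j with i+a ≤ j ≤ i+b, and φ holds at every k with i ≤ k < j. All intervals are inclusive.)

Holds

Need some j in [5,6] with (w ∧ x), and (z ∧ w) at every k in [5,j-1].
  j=5: (w ∧ x) holds; no prefix to check → satisfied.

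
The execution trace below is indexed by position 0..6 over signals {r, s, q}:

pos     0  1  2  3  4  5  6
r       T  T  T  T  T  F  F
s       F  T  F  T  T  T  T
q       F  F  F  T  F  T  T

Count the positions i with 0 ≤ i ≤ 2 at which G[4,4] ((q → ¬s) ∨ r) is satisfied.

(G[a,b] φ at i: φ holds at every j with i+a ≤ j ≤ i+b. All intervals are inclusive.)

1

Evaluate at each i in [0,2]:
  i=0: ✓ (all of [4,4])
  i=1: ✗ (fails at j=5)
  i=2: ✗ (fails at j=6)
Positions where it holds: {0} → 1.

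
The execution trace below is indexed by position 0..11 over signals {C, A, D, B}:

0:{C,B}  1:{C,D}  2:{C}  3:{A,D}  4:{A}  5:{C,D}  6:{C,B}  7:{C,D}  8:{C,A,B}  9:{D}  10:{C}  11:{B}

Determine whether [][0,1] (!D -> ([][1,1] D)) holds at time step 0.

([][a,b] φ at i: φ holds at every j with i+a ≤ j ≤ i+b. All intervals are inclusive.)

Check (!D -> ([][1,1] D)) at every j in [0,1]:
  j=0: antecedent true; consequent holds on [1,1] → ✓
  j=1: antecedent false → ✓
All positions satisfy it → formula holds.

True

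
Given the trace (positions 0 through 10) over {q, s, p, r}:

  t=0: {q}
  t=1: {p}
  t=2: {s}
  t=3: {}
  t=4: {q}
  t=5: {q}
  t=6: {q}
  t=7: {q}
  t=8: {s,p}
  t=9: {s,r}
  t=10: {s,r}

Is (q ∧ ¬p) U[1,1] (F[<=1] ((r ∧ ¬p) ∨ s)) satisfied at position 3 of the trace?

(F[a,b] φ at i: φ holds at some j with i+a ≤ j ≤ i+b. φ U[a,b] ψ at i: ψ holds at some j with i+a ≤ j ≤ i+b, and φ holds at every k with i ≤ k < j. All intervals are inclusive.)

Need some j in [4,4] with F[<=1] ((r ∧ ¬p) ∨ s), and (q ∧ ¬p) at every k in [3,j-1].
  j=4: F[<=1] ((r ∧ ¬p) ∨ s) — fails (none in [4,5]).
No j in the window works → until fails.

False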